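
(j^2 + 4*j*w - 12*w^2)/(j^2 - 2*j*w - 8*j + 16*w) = (j + 6*w)/(j - 8)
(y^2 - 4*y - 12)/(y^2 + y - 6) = (y^2 - 4*y - 12)/(y^2 + y - 6)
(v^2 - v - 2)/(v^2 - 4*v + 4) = (v + 1)/(v - 2)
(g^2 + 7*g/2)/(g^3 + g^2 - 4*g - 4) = g*(2*g + 7)/(2*(g^3 + g^2 - 4*g - 4))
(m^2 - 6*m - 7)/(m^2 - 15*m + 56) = (m + 1)/(m - 8)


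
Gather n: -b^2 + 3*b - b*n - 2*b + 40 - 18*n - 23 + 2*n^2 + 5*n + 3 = -b^2 + b + 2*n^2 + n*(-b - 13) + 20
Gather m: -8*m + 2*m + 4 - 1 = 3 - 6*m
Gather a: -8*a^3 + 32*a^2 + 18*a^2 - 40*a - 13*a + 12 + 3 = -8*a^3 + 50*a^2 - 53*a + 15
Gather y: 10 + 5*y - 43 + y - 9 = 6*y - 42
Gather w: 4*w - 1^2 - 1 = 4*w - 2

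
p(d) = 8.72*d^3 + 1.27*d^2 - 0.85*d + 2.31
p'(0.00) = -0.85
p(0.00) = 2.31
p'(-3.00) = 226.97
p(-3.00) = -219.15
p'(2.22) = 133.72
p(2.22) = 102.09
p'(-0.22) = -0.14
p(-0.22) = 2.47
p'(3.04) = 248.63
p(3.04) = 256.45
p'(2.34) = 148.34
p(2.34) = 119.00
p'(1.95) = 103.58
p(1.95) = 70.14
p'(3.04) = 248.63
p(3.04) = 256.45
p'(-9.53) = 2350.82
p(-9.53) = -7421.61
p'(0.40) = 4.35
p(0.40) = 2.73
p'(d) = 26.16*d^2 + 2.54*d - 0.85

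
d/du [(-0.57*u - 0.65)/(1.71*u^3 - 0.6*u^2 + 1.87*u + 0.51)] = (1.9494*u^3 + 2.9925*u^2 - 0.78*u + 0.9248)/(2.9241*u^6 - 2.052*u^5 + 6.7554*u^4 - 0.4998*u^3 + 2.8849*u^2 + 1.9074*u + 0.2601)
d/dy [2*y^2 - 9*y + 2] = 4*y - 9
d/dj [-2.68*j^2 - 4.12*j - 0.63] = -5.36*j - 4.12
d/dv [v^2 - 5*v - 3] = 2*v - 5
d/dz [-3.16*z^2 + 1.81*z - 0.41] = 1.81 - 6.32*z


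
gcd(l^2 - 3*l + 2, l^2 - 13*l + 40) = 1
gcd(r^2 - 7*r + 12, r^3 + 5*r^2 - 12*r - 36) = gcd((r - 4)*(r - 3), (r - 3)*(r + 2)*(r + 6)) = r - 3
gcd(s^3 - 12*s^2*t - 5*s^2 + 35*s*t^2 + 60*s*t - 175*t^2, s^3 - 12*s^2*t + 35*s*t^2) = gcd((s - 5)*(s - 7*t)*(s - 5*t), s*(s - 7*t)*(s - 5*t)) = s^2 - 12*s*t + 35*t^2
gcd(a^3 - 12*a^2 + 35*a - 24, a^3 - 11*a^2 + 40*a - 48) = a - 3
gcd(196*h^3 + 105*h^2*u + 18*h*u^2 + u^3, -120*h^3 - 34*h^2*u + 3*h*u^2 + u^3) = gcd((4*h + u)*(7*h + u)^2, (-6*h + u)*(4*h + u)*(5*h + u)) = 4*h + u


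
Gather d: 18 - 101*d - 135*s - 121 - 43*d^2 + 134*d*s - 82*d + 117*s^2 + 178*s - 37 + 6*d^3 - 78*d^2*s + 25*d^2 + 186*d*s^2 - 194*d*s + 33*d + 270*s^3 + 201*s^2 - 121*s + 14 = 6*d^3 + d^2*(-78*s - 18) + d*(186*s^2 - 60*s - 150) + 270*s^3 + 318*s^2 - 78*s - 126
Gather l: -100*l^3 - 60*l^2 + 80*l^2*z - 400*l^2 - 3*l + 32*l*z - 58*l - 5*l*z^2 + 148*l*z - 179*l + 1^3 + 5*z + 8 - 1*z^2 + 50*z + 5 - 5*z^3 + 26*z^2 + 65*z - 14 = -100*l^3 + l^2*(80*z - 460) + l*(-5*z^2 + 180*z - 240) - 5*z^3 + 25*z^2 + 120*z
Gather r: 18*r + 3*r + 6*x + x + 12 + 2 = 21*r + 7*x + 14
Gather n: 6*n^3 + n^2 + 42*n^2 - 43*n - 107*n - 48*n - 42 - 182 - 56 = 6*n^3 + 43*n^2 - 198*n - 280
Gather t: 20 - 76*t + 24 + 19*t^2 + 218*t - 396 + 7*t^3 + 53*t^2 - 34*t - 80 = 7*t^3 + 72*t^2 + 108*t - 432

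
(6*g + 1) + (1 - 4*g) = 2*g + 2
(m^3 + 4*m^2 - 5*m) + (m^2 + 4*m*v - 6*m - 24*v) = m^3 + 5*m^2 + 4*m*v - 11*m - 24*v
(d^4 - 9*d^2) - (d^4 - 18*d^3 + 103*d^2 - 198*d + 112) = 18*d^3 - 112*d^2 + 198*d - 112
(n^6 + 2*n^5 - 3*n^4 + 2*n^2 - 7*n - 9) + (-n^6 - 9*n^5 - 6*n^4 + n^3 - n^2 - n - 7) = -7*n^5 - 9*n^4 + n^3 + n^2 - 8*n - 16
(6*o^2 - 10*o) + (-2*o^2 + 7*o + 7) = 4*o^2 - 3*o + 7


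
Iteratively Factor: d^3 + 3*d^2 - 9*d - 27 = (d + 3)*(d^2 - 9) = (d + 3)^2*(d - 3)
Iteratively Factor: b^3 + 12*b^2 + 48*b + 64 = (b + 4)*(b^2 + 8*b + 16) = (b + 4)^2*(b + 4)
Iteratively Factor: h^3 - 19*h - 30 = (h - 5)*(h^2 + 5*h + 6) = (h - 5)*(h + 3)*(h + 2)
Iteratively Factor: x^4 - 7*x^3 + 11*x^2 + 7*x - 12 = (x - 4)*(x^3 - 3*x^2 - x + 3) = (x - 4)*(x + 1)*(x^2 - 4*x + 3) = (x - 4)*(x - 1)*(x + 1)*(x - 3)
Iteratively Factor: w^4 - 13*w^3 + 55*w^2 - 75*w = (w - 5)*(w^3 - 8*w^2 + 15*w) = (w - 5)^2*(w^2 - 3*w) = w*(w - 5)^2*(w - 3)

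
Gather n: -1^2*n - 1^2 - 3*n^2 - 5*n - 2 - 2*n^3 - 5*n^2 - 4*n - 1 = -2*n^3 - 8*n^2 - 10*n - 4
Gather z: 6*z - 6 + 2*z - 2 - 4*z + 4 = 4*z - 4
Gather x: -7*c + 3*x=-7*c + 3*x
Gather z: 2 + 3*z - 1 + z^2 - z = z^2 + 2*z + 1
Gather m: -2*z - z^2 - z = -z^2 - 3*z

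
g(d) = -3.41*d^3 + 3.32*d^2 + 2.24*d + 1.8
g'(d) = -10.23*d^2 + 6.64*d + 2.24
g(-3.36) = 161.11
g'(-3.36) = -135.56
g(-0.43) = 1.72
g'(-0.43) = -2.51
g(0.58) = 3.55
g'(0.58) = 2.65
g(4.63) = -255.11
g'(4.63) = -186.32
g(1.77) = -2.74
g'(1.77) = -18.06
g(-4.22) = 307.74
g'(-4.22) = -207.96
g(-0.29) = 1.51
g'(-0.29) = -0.55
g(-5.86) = 788.88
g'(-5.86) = -387.96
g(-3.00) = 117.03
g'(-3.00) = -109.75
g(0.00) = 1.80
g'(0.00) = 2.24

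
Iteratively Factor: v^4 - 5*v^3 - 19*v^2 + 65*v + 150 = (v - 5)*(v^3 - 19*v - 30) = (v - 5)^2*(v^2 + 5*v + 6) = (v - 5)^2*(v + 3)*(v + 2)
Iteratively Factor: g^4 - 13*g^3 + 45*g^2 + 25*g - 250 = (g + 2)*(g^3 - 15*g^2 + 75*g - 125) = (g - 5)*(g + 2)*(g^2 - 10*g + 25) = (g - 5)^2*(g + 2)*(g - 5)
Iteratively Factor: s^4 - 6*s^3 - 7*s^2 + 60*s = (s + 3)*(s^3 - 9*s^2 + 20*s) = (s - 4)*(s + 3)*(s^2 - 5*s) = s*(s - 4)*(s + 3)*(s - 5)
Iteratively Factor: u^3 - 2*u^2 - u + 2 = (u - 1)*(u^2 - u - 2) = (u - 1)*(u + 1)*(u - 2)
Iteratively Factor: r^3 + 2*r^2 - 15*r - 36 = (r + 3)*(r^2 - r - 12) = (r - 4)*(r + 3)*(r + 3)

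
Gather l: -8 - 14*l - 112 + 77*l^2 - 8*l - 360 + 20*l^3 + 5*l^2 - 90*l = 20*l^3 + 82*l^2 - 112*l - 480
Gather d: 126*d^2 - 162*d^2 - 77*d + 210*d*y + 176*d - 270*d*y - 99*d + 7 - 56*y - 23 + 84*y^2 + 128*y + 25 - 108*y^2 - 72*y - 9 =-36*d^2 - 60*d*y - 24*y^2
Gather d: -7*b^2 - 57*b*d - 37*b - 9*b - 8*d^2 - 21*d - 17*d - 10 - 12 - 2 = -7*b^2 - 46*b - 8*d^2 + d*(-57*b - 38) - 24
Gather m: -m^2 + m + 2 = -m^2 + m + 2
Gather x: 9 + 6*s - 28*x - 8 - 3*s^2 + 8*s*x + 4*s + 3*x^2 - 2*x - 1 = -3*s^2 + 10*s + 3*x^2 + x*(8*s - 30)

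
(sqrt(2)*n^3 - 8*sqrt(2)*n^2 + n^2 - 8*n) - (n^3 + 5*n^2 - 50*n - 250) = -n^3 + sqrt(2)*n^3 - 8*sqrt(2)*n^2 - 4*n^2 + 42*n + 250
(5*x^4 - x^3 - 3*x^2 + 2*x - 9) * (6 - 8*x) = -40*x^5 + 38*x^4 + 18*x^3 - 34*x^2 + 84*x - 54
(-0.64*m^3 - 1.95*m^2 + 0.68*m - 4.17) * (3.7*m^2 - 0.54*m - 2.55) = -2.368*m^5 - 6.8694*m^4 + 5.201*m^3 - 10.8237*m^2 + 0.5178*m + 10.6335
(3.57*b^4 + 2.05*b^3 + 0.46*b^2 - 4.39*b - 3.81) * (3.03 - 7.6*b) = -27.132*b^5 - 4.7629*b^4 + 2.7155*b^3 + 34.7578*b^2 + 15.6543*b - 11.5443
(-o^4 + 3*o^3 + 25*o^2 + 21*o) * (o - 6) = -o^5 + 9*o^4 + 7*o^3 - 129*o^2 - 126*o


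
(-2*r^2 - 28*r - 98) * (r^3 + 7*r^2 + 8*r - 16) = -2*r^5 - 42*r^4 - 310*r^3 - 878*r^2 - 336*r + 1568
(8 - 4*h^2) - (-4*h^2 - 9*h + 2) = 9*h + 6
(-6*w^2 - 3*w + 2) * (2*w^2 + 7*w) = -12*w^4 - 48*w^3 - 17*w^2 + 14*w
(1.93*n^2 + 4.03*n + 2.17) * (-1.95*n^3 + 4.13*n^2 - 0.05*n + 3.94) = -3.7635*n^5 + 0.112399999999999*n^4 + 12.3159*n^3 + 16.3648*n^2 + 15.7697*n + 8.5498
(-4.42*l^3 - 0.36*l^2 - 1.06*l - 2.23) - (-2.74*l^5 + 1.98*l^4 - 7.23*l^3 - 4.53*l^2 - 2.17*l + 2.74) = 2.74*l^5 - 1.98*l^4 + 2.81*l^3 + 4.17*l^2 + 1.11*l - 4.97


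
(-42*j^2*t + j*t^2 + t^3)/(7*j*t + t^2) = -6*j + t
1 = 1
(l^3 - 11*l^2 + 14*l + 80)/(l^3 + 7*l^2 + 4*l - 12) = (l^2 - 13*l + 40)/(l^2 + 5*l - 6)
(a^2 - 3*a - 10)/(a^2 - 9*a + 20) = (a + 2)/(a - 4)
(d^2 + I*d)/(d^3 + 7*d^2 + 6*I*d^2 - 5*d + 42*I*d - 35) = d/(d^2 + d*(7 + 5*I) + 35*I)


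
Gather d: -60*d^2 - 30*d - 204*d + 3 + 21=-60*d^2 - 234*d + 24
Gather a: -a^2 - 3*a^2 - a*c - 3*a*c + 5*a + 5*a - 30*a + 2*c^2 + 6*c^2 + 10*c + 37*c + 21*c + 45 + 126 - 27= -4*a^2 + a*(-4*c - 20) + 8*c^2 + 68*c + 144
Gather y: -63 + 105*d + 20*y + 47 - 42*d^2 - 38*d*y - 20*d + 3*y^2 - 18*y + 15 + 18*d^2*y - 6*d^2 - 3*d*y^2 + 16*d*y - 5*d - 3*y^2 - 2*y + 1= -48*d^2 - 3*d*y^2 + 80*d + y*(18*d^2 - 22*d)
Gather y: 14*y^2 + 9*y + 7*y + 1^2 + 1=14*y^2 + 16*y + 2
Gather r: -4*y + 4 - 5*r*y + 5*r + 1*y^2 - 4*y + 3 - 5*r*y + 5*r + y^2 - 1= r*(10 - 10*y) + 2*y^2 - 8*y + 6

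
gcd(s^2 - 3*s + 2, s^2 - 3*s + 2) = s^2 - 3*s + 2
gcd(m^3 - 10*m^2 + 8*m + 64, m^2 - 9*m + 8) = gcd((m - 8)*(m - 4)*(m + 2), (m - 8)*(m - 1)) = m - 8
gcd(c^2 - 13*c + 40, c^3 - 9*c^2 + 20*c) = c - 5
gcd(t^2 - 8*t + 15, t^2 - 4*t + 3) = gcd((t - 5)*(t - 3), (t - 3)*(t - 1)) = t - 3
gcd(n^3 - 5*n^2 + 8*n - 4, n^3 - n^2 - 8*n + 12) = n^2 - 4*n + 4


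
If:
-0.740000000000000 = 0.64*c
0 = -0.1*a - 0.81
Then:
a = -8.10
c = -1.16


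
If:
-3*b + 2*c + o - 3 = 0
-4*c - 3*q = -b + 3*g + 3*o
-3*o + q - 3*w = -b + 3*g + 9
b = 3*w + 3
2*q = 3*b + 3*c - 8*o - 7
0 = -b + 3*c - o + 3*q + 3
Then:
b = 650/101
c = 829/101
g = -2906/303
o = 595/101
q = -515/101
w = 347/303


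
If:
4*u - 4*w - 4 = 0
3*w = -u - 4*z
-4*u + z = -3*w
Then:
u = -9/8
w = -17/8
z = 15/8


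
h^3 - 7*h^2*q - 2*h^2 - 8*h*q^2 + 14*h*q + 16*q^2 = (h - 2)*(h - 8*q)*(h + q)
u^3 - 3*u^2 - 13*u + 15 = (u - 5)*(u - 1)*(u + 3)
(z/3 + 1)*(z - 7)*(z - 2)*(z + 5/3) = z^4/3 - 13*z^3/9 - 23*z^2/3 + 61*z/9 + 70/3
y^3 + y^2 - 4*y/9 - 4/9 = (y - 2/3)*(y + 2/3)*(y + 1)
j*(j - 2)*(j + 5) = j^3 + 3*j^2 - 10*j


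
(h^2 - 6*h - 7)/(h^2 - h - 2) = (h - 7)/(h - 2)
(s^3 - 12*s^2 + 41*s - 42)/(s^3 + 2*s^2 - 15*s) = (s^2 - 9*s + 14)/(s*(s + 5))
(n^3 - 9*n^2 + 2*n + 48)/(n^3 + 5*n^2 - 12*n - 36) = (n - 8)/(n + 6)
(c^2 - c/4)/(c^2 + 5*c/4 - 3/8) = 2*c/(2*c + 3)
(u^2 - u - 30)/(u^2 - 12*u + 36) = (u + 5)/(u - 6)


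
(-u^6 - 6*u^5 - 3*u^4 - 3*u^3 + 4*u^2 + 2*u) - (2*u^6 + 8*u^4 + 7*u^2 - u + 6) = -3*u^6 - 6*u^5 - 11*u^4 - 3*u^3 - 3*u^2 + 3*u - 6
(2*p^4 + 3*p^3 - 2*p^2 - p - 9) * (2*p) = 4*p^5 + 6*p^4 - 4*p^3 - 2*p^2 - 18*p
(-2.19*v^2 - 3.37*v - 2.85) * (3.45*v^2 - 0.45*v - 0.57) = -7.5555*v^4 - 10.641*v^3 - 7.0677*v^2 + 3.2034*v + 1.6245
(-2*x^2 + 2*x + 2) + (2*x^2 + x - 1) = 3*x + 1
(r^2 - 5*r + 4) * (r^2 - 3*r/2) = r^4 - 13*r^3/2 + 23*r^2/2 - 6*r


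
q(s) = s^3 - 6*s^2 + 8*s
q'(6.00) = 44.00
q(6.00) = 48.00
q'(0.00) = 8.00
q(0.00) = 0.00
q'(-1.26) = 27.88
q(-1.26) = -21.61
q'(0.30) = 4.67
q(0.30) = 1.89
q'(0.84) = 0.04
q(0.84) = 3.08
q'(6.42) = 54.61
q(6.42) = 68.67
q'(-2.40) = 54.08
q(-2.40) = -67.58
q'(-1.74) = 37.96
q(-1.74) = -37.35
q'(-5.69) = 173.41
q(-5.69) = -424.00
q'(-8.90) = 352.43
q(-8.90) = -1251.43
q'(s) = 3*s^2 - 12*s + 8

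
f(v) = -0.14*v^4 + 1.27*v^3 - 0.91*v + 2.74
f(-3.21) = -51.21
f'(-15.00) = 2746.34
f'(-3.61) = 75.09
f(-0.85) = 2.66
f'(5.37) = 22.24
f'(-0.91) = 2.67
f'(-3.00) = 48.50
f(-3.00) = -40.16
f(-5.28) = -288.21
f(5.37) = 78.10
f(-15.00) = -11357.36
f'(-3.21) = 56.87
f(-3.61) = -77.50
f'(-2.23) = 24.25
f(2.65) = 17.06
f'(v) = -0.56*v^3 + 3.81*v^2 - 0.91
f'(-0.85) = 2.19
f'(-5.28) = 187.74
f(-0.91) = 2.52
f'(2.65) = 15.42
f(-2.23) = -12.78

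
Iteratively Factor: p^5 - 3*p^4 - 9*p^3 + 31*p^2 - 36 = (p + 3)*(p^4 - 6*p^3 + 9*p^2 + 4*p - 12) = (p - 2)*(p + 3)*(p^3 - 4*p^2 + p + 6) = (p - 3)*(p - 2)*(p + 3)*(p^2 - p - 2) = (p - 3)*(p - 2)^2*(p + 3)*(p + 1)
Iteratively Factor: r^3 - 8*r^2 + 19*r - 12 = (r - 3)*(r^2 - 5*r + 4) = (r - 3)*(r - 1)*(r - 4)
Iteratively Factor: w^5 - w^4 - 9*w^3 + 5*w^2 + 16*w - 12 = (w + 2)*(w^4 - 3*w^3 - 3*w^2 + 11*w - 6) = (w - 3)*(w + 2)*(w^3 - 3*w + 2) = (w - 3)*(w + 2)^2*(w^2 - 2*w + 1) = (w - 3)*(w - 1)*(w + 2)^2*(w - 1)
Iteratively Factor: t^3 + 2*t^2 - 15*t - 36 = (t - 4)*(t^2 + 6*t + 9) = (t - 4)*(t + 3)*(t + 3)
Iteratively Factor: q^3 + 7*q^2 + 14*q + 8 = (q + 1)*(q^2 + 6*q + 8) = (q + 1)*(q + 2)*(q + 4)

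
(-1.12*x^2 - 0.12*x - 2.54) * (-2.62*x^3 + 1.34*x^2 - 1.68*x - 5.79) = 2.9344*x^5 - 1.1864*x^4 + 8.3756*x^3 + 3.2828*x^2 + 4.962*x + 14.7066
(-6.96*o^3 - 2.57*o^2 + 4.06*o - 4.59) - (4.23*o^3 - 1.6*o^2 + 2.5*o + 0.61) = -11.19*o^3 - 0.97*o^2 + 1.56*o - 5.2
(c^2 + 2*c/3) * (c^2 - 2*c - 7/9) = c^4 - 4*c^3/3 - 19*c^2/9 - 14*c/27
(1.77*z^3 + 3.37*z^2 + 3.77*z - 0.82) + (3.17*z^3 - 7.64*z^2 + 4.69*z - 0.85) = 4.94*z^3 - 4.27*z^2 + 8.46*z - 1.67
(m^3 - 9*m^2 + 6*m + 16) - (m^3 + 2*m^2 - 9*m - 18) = -11*m^2 + 15*m + 34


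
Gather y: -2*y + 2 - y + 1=3 - 3*y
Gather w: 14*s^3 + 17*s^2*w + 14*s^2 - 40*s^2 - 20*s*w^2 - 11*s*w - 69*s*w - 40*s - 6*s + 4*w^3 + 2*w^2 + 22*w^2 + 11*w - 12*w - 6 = 14*s^3 - 26*s^2 - 46*s + 4*w^3 + w^2*(24 - 20*s) + w*(17*s^2 - 80*s - 1) - 6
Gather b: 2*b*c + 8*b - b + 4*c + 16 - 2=b*(2*c + 7) + 4*c + 14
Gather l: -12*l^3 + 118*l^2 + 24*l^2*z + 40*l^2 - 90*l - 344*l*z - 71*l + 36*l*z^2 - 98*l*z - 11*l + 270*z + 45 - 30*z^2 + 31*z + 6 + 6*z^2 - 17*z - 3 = -12*l^3 + l^2*(24*z + 158) + l*(36*z^2 - 442*z - 172) - 24*z^2 + 284*z + 48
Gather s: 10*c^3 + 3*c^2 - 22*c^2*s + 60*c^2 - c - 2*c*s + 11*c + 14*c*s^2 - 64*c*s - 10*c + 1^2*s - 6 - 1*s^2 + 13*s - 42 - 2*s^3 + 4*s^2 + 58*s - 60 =10*c^3 + 63*c^2 - 2*s^3 + s^2*(14*c + 3) + s*(-22*c^2 - 66*c + 72) - 108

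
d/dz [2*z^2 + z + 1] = 4*z + 1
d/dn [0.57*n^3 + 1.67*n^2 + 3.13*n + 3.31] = 1.71*n^2 + 3.34*n + 3.13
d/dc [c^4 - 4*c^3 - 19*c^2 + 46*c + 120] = 4*c^3 - 12*c^2 - 38*c + 46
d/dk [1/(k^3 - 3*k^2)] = 3*(2 - k)/(k^3*(k - 3)^2)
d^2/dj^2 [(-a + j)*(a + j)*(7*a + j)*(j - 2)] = -2*a^2 + 42*a*j - 28*a + 12*j^2 - 12*j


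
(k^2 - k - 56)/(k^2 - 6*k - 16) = (k + 7)/(k + 2)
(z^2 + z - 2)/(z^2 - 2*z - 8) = (z - 1)/(z - 4)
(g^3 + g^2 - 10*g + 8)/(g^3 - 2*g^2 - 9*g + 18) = (g^2 + 3*g - 4)/(g^2 - 9)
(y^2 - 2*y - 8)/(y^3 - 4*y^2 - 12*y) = (y - 4)/(y*(y - 6))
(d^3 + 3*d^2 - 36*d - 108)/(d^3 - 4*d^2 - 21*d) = (d^2 - 36)/(d*(d - 7))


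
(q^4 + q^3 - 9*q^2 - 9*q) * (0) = 0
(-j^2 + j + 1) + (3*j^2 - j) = 2*j^2 + 1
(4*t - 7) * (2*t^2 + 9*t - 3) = 8*t^3 + 22*t^2 - 75*t + 21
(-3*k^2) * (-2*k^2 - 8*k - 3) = 6*k^4 + 24*k^3 + 9*k^2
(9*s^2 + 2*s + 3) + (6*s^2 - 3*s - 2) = 15*s^2 - s + 1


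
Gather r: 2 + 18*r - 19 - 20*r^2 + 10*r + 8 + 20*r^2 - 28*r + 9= 0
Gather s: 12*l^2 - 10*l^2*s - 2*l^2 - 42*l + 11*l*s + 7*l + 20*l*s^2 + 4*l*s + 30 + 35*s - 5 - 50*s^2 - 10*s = 10*l^2 - 35*l + s^2*(20*l - 50) + s*(-10*l^2 + 15*l + 25) + 25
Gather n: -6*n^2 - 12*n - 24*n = -6*n^2 - 36*n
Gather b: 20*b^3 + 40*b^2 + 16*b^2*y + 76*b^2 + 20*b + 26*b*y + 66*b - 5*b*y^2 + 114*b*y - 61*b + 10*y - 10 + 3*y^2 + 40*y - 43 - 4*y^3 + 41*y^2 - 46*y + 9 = 20*b^3 + b^2*(16*y + 116) + b*(-5*y^2 + 140*y + 25) - 4*y^3 + 44*y^2 + 4*y - 44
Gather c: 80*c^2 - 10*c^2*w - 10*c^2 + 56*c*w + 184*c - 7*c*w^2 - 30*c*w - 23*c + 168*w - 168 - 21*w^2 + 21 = c^2*(70 - 10*w) + c*(-7*w^2 + 26*w + 161) - 21*w^2 + 168*w - 147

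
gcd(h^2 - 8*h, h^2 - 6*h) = h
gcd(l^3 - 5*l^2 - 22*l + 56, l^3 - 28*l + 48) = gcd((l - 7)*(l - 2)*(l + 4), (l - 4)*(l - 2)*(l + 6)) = l - 2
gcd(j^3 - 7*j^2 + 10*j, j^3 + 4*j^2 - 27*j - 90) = j - 5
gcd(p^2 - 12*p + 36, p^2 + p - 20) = 1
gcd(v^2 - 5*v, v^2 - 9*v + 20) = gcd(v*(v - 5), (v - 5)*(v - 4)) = v - 5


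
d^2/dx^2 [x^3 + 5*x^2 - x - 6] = 6*x + 10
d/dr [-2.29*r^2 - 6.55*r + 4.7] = -4.58*r - 6.55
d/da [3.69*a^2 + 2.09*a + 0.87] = 7.38*a + 2.09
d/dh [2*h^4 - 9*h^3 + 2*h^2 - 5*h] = 8*h^3 - 27*h^2 + 4*h - 5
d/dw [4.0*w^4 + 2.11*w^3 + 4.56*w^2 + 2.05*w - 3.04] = 16.0*w^3 + 6.33*w^2 + 9.12*w + 2.05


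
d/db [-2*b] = -2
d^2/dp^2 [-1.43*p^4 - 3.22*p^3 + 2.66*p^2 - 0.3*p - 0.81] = -17.16*p^2 - 19.32*p + 5.32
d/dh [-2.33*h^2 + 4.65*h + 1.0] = 4.65 - 4.66*h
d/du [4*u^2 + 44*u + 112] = 8*u + 44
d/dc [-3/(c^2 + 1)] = 6*c/(c^2 + 1)^2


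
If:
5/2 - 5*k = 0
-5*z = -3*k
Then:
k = 1/2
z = 3/10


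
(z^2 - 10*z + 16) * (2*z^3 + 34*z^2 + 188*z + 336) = 2*z^5 + 14*z^4 - 120*z^3 - 1000*z^2 - 352*z + 5376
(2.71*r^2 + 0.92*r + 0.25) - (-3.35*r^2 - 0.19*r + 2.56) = 6.06*r^2 + 1.11*r - 2.31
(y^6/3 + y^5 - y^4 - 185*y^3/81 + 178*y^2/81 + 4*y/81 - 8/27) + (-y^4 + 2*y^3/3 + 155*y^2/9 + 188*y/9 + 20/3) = y^6/3 + y^5 - 2*y^4 - 131*y^3/81 + 1573*y^2/81 + 1696*y/81 + 172/27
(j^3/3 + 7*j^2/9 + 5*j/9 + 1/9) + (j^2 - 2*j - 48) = j^3/3 + 16*j^2/9 - 13*j/9 - 431/9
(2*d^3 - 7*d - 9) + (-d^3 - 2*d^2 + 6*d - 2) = d^3 - 2*d^2 - d - 11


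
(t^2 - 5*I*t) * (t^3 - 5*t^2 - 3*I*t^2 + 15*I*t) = t^5 - 5*t^4 - 8*I*t^4 - 15*t^3 + 40*I*t^3 + 75*t^2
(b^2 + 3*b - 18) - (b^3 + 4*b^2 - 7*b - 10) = -b^3 - 3*b^2 + 10*b - 8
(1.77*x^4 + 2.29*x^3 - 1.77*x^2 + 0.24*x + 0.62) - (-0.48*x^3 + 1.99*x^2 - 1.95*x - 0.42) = 1.77*x^4 + 2.77*x^3 - 3.76*x^2 + 2.19*x + 1.04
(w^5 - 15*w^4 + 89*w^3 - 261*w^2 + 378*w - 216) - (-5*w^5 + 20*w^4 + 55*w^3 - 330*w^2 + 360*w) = 6*w^5 - 35*w^4 + 34*w^3 + 69*w^2 + 18*w - 216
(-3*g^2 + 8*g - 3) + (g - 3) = -3*g^2 + 9*g - 6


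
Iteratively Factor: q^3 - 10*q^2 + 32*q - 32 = (q - 4)*(q^2 - 6*q + 8) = (q - 4)^2*(q - 2)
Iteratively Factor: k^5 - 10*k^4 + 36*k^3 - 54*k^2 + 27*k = (k)*(k^4 - 10*k^3 + 36*k^2 - 54*k + 27) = k*(k - 3)*(k^3 - 7*k^2 + 15*k - 9) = k*(k - 3)^2*(k^2 - 4*k + 3) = k*(k - 3)^2*(k - 1)*(k - 3)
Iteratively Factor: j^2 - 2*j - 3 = (j + 1)*(j - 3)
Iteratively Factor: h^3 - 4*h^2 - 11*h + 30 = (h - 2)*(h^2 - 2*h - 15) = (h - 2)*(h + 3)*(h - 5)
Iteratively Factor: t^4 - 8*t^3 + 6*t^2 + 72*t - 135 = (t - 3)*(t^3 - 5*t^2 - 9*t + 45) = (t - 3)*(t + 3)*(t^2 - 8*t + 15) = (t - 5)*(t - 3)*(t + 3)*(t - 3)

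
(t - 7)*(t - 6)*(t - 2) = t^3 - 15*t^2 + 68*t - 84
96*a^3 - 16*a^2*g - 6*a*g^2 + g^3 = (-6*a + g)*(-4*a + g)*(4*a + g)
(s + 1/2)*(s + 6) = s^2 + 13*s/2 + 3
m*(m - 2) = m^2 - 2*m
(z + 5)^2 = z^2 + 10*z + 25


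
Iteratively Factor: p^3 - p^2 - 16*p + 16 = (p + 4)*(p^2 - 5*p + 4) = (p - 1)*(p + 4)*(p - 4)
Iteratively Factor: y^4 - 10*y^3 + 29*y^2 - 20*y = (y - 5)*(y^3 - 5*y^2 + 4*y) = (y - 5)*(y - 1)*(y^2 - 4*y) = y*(y - 5)*(y - 1)*(y - 4)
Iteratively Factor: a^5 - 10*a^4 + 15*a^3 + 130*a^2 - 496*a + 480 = (a - 5)*(a^4 - 5*a^3 - 10*a^2 + 80*a - 96) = (a - 5)*(a + 4)*(a^3 - 9*a^2 + 26*a - 24) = (a - 5)*(a - 3)*(a + 4)*(a^2 - 6*a + 8) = (a - 5)*(a - 3)*(a - 2)*(a + 4)*(a - 4)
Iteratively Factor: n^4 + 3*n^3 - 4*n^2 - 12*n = (n + 3)*(n^3 - 4*n) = n*(n + 3)*(n^2 - 4) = n*(n - 2)*(n + 3)*(n + 2)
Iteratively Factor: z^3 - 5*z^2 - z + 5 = (z + 1)*(z^2 - 6*z + 5) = (z - 5)*(z + 1)*(z - 1)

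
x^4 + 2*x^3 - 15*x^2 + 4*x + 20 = (x - 2)^2*(x + 1)*(x + 5)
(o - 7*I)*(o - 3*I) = o^2 - 10*I*o - 21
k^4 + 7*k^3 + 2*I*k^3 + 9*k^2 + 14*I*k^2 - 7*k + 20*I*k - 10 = (k + 2)*(k + 5)*(k + I)^2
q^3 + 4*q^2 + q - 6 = (q - 1)*(q + 2)*(q + 3)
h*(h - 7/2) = h^2 - 7*h/2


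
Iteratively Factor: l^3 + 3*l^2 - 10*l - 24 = (l + 2)*(l^2 + l - 12) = (l + 2)*(l + 4)*(l - 3)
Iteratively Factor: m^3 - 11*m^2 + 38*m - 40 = (m - 4)*(m^2 - 7*m + 10) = (m - 5)*(m - 4)*(m - 2)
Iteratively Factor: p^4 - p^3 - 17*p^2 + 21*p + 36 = (p + 4)*(p^3 - 5*p^2 + 3*p + 9) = (p - 3)*(p + 4)*(p^2 - 2*p - 3) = (p - 3)*(p + 1)*(p + 4)*(p - 3)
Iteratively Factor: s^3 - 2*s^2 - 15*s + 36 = (s - 3)*(s^2 + s - 12) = (s - 3)^2*(s + 4)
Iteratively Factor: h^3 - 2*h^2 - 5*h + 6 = (h + 2)*(h^2 - 4*h + 3) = (h - 1)*(h + 2)*(h - 3)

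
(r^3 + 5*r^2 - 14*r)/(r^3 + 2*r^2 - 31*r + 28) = r*(r - 2)/(r^2 - 5*r + 4)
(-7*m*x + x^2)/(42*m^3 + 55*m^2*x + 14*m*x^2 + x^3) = x*(-7*m + x)/(42*m^3 + 55*m^2*x + 14*m*x^2 + x^3)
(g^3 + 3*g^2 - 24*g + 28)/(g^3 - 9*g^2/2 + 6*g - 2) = 2*(g + 7)/(2*g - 1)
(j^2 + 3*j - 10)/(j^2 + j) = (j^2 + 3*j - 10)/(j*(j + 1))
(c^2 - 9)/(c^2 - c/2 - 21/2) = 2*(c - 3)/(2*c - 7)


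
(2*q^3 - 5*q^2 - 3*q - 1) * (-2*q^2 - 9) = -4*q^5 + 10*q^4 - 12*q^3 + 47*q^2 + 27*q + 9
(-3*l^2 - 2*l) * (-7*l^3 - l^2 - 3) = 21*l^5 + 17*l^4 + 2*l^3 + 9*l^2 + 6*l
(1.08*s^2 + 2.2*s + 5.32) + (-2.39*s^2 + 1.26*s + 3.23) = -1.31*s^2 + 3.46*s + 8.55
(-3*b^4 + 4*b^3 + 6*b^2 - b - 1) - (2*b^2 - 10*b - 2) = -3*b^4 + 4*b^3 + 4*b^2 + 9*b + 1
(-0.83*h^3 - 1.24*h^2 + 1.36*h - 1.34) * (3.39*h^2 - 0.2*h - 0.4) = -2.8137*h^5 - 4.0376*h^4 + 5.1904*h^3 - 4.3186*h^2 - 0.276*h + 0.536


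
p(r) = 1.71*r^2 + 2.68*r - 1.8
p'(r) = 3.42*r + 2.68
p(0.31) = -0.80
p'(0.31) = 3.74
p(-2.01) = -0.28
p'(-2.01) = -4.19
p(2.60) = 16.73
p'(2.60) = 11.57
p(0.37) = -0.57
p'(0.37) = 3.95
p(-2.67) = 3.23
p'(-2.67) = -6.45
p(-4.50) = 20.77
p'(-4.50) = -12.71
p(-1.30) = -2.39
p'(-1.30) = -1.77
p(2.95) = 20.99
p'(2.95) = 12.77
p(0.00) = -1.80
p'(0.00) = 2.68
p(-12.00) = 212.28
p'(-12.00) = -38.36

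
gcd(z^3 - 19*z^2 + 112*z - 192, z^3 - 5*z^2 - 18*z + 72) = z - 3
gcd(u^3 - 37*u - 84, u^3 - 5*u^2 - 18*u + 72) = u + 4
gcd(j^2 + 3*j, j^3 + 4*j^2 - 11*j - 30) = 1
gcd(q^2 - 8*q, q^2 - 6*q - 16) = q - 8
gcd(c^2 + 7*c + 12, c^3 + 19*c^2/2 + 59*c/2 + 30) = c^2 + 7*c + 12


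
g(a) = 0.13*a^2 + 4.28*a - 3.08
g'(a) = 0.26*a + 4.28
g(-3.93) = -17.89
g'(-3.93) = 3.26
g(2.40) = 7.94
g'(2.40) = 4.90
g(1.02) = 1.42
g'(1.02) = 4.55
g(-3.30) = -15.79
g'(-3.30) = 3.42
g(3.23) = 12.10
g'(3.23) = 5.12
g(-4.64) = -20.14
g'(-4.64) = 3.07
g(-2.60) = -13.33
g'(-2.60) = 3.60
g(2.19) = 6.92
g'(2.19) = 4.85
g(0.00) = -3.08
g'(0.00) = 4.28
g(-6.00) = -24.08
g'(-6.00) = 2.72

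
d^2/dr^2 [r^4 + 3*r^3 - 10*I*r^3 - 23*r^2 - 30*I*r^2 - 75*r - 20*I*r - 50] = 12*r^2 + r*(18 - 60*I) - 46 - 60*I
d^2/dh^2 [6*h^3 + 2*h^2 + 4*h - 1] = 36*h + 4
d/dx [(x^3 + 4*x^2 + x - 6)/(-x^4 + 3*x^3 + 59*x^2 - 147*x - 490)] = (x^4 + 4*x^3 + 30*x^2 - 460*x - 343)/(x^6 - 10*x^5 - 73*x^4 + 980*x^3 - 49*x^2 - 24010*x + 60025)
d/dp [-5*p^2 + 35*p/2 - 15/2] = 35/2 - 10*p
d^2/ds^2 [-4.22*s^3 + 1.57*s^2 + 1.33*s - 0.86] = 3.14 - 25.32*s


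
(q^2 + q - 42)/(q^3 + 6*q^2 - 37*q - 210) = 1/(q + 5)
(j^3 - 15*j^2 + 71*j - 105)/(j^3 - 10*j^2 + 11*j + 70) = (j - 3)/(j + 2)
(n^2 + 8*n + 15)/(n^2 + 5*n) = (n + 3)/n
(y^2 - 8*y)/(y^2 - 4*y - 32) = y/(y + 4)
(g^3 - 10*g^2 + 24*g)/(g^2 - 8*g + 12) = g*(g - 4)/(g - 2)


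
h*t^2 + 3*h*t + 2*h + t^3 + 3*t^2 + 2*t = (h + t)*(t + 1)*(t + 2)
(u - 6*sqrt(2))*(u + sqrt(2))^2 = u^3 - 4*sqrt(2)*u^2 - 22*u - 12*sqrt(2)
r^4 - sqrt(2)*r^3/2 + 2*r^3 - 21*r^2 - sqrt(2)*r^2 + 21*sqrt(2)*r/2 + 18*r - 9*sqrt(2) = (r - 3)*(r - 1)*(r + 6)*(r - sqrt(2)/2)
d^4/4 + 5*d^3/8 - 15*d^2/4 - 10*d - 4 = (d/4 + 1)*(d - 4)*(d + 1/2)*(d + 2)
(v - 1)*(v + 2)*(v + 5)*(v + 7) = v^4 + 13*v^3 + 45*v^2 + 11*v - 70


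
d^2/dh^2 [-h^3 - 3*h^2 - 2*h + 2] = -6*h - 6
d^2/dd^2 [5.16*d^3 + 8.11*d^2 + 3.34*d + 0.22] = 30.96*d + 16.22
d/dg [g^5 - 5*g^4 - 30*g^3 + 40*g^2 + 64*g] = 5*g^4 - 20*g^3 - 90*g^2 + 80*g + 64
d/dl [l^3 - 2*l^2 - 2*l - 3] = 3*l^2 - 4*l - 2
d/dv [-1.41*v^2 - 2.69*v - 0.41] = -2.82*v - 2.69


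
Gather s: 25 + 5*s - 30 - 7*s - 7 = -2*s - 12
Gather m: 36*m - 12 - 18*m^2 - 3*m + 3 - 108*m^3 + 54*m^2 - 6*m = -108*m^3 + 36*m^2 + 27*m - 9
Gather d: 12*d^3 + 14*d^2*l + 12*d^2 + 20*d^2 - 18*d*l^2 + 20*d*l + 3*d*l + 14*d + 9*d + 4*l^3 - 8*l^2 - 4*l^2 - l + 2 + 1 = 12*d^3 + d^2*(14*l + 32) + d*(-18*l^2 + 23*l + 23) + 4*l^3 - 12*l^2 - l + 3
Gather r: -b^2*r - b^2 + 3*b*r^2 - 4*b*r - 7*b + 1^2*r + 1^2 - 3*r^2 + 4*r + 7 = -b^2 - 7*b + r^2*(3*b - 3) + r*(-b^2 - 4*b + 5) + 8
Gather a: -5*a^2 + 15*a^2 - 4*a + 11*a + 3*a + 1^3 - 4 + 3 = 10*a^2 + 10*a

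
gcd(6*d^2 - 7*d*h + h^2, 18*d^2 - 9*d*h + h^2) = 6*d - h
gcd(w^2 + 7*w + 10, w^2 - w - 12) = 1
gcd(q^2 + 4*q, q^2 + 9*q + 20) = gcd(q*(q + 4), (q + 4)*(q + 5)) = q + 4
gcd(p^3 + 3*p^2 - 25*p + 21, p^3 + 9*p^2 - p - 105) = p^2 + 4*p - 21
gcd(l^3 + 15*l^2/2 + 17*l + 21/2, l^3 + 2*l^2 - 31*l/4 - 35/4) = l^2 + 9*l/2 + 7/2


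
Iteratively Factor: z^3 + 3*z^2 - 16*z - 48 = (z + 4)*(z^2 - z - 12) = (z - 4)*(z + 4)*(z + 3)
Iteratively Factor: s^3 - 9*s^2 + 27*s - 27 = (s - 3)*(s^2 - 6*s + 9) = (s - 3)^2*(s - 3)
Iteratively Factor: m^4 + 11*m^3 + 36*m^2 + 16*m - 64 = (m - 1)*(m^3 + 12*m^2 + 48*m + 64) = (m - 1)*(m + 4)*(m^2 + 8*m + 16) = (m - 1)*(m + 4)^2*(m + 4)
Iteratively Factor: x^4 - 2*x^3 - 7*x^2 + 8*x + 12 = (x - 3)*(x^3 + x^2 - 4*x - 4) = (x - 3)*(x + 1)*(x^2 - 4) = (x - 3)*(x - 2)*(x + 1)*(x + 2)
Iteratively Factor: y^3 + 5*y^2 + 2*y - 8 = (y + 4)*(y^2 + y - 2) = (y - 1)*(y + 4)*(y + 2)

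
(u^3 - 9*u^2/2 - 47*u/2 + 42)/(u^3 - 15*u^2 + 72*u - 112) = (u^2 + 5*u/2 - 6)/(u^2 - 8*u + 16)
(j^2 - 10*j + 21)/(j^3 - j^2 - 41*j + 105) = (j - 7)/(j^2 + 2*j - 35)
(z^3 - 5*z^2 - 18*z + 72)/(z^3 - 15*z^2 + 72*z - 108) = (z + 4)/(z - 6)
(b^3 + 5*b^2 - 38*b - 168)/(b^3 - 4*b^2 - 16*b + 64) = (b^2 + b - 42)/(b^2 - 8*b + 16)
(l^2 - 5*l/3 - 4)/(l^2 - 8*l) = (l^2 - 5*l/3 - 4)/(l*(l - 8))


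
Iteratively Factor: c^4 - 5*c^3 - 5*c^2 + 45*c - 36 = (c - 3)*(c^3 - 2*c^2 - 11*c + 12) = (c - 3)*(c + 3)*(c^2 - 5*c + 4) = (c - 4)*(c - 3)*(c + 3)*(c - 1)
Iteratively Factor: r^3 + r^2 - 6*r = (r - 2)*(r^2 + 3*r) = (r - 2)*(r + 3)*(r)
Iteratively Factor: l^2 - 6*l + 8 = (l - 4)*(l - 2)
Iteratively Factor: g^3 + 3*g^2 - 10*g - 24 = (g + 2)*(g^2 + g - 12) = (g + 2)*(g + 4)*(g - 3)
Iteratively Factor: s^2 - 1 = (s - 1)*(s + 1)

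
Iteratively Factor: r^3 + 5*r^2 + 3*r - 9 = (r + 3)*(r^2 + 2*r - 3) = (r + 3)^2*(r - 1)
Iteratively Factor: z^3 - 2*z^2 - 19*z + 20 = (z - 5)*(z^2 + 3*z - 4) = (z - 5)*(z - 1)*(z + 4)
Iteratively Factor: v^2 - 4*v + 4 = (v - 2)*(v - 2)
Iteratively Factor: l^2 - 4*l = (l - 4)*(l)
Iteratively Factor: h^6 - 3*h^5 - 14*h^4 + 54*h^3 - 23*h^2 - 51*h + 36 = (h - 3)*(h^5 - 14*h^3 + 12*h^2 + 13*h - 12) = (h - 3)*(h - 1)*(h^4 + h^3 - 13*h^2 - h + 12) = (h - 3)*(h - 1)^2*(h^3 + 2*h^2 - 11*h - 12) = (h - 3)^2*(h - 1)^2*(h^2 + 5*h + 4) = (h - 3)^2*(h - 1)^2*(h + 4)*(h + 1)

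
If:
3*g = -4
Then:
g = -4/3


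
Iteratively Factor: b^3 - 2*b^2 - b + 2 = (b + 1)*(b^2 - 3*b + 2) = (b - 2)*(b + 1)*(b - 1)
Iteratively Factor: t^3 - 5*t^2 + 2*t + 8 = (t - 4)*(t^2 - t - 2) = (t - 4)*(t + 1)*(t - 2)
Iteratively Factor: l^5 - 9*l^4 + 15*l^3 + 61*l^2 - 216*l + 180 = (l - 2)*(l^4 - 7*l^3 + l^2 + 63*l - 90) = (l - 3)*(l - 2)*(l^3 - 4*l^2 - 11*l + 30) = (l - 5)*(l - 3)*(l - 2)*(l^2 + l - 6) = (l - 5)*(l - 3)*(l - 2)*(l + 3)*(l - 2)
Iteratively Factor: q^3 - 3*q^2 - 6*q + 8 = (q + 2)*(q^2 - 5*q + 4) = (q - 4)*(q + 2)*(q - 1)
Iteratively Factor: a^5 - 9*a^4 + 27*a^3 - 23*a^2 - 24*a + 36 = (a - 2)*(a^4 - 7*a^3 + 13*a^2 + 3*a - 18) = (a - 2)*(a + 1)*(a^3 - 8*a^2 + 21*a - 18) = (a - 3)*(a - 2)*(a + 1)*(a^2 - 5*a + 6) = (a - 3)*(a - 2)^2*(a + 1)*(a - 3)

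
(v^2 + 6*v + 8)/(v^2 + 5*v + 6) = (v + 4)/(v + 3)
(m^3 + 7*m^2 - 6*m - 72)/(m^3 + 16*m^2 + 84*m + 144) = (m - 3)/(m + 6)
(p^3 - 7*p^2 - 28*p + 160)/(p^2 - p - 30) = (p^2 - 12*p + 32)/(p - 6)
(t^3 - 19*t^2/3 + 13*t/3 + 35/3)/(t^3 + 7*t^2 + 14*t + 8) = (3*t^2 - 22*t + 35)/(3*(t^2 + 6*t + 8))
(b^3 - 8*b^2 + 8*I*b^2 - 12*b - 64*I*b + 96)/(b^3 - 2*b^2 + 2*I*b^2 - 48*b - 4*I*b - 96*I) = (b + 6*I)/(b + 6)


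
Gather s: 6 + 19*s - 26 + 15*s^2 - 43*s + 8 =15*s^2 - 24*s - 12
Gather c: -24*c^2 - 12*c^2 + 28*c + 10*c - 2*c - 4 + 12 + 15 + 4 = -36*c^2 + 36*c + 27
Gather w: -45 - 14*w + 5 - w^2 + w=-w^2 - 13*w - 40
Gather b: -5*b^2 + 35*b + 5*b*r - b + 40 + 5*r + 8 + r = -5*b^2 + b*(5*r + 34) + 6*r + 48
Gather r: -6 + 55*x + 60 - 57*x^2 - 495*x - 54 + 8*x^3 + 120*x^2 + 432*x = 8*x^3 + 63*x^2 - 8*x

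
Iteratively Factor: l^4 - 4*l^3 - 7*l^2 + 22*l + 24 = (l + 1)*(l^3 - 5*l^2 - 2*l + 24) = (l - 4)*(l + 1)*(l^2 - l - 6) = (l - 4)*(l - 3)*(l + 1)*(l + 2)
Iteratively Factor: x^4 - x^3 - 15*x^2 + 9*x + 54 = (x + 3)*(x^3 - 4*x^2 - 3*x + 18) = (x + 2)*(x + 3)*(x^2 - 6*x + 9) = (x - 3)*(x + 2)*(x + 3)*(x - 3)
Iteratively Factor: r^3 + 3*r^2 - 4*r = (r - 1)*(r^2 + 4*r) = r*(r - 1)*(r + 4)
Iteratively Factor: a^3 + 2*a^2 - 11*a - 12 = (a + 1)*(a^2 + a - 12) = (a - 3)*(a + 1)*(a + 4)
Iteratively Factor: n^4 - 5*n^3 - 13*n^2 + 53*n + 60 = (n - 4)*(n^3 - n^2 - 17*n - 15) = (n - 4)*(n + 3)*(n^2 - 4*n - 5) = (n - 4)*(n + 1)*(n + 3)*(n - 5)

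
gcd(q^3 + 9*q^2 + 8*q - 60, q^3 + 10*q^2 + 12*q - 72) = q^2 + 4*q - 12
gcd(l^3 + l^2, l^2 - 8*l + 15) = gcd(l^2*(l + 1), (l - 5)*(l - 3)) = 1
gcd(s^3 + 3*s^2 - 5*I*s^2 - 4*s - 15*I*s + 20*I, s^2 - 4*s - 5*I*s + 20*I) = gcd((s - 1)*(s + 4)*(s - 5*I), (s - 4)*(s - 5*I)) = s - 5*I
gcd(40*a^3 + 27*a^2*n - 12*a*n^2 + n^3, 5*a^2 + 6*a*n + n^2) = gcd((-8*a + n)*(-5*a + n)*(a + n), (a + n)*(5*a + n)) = a + n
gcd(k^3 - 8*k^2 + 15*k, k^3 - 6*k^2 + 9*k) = k^2 - 3*k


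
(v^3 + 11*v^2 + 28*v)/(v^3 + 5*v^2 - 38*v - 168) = v/(v - 6)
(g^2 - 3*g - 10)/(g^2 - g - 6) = (g - 5)/(g - 3)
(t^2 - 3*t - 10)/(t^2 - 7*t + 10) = (t + 2)/(t - 2)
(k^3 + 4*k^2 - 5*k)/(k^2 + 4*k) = (k^2 + 4*k - 5)/(k + 4)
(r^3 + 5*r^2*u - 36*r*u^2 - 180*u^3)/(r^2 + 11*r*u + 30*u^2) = r - 6*u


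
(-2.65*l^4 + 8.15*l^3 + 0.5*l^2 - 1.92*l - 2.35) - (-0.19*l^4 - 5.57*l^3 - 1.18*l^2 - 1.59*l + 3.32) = -2.46*l^4 + 13.72*l^3 + 1.68*l^2 - 0.33*l - 5.67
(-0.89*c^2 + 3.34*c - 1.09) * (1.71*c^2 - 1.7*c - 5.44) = -1.5219*c^4 + 7.2244*c^3 - 2.7003*c^2 - 16.3166*c + 5.9296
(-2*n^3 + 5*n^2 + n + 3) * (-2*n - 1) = 4*n^4 - 8*n^3 - 7*n^2 - 7*n - 3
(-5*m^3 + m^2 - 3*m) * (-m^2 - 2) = 5*m^5 - m^4 + 13*m^3 - 2*m^2 + 6*m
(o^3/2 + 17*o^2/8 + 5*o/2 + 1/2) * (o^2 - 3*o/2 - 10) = o^5/2 + 11*o^4/8 - 91*o^3/16 - 49*o^2/2 - 103*o/4 - 5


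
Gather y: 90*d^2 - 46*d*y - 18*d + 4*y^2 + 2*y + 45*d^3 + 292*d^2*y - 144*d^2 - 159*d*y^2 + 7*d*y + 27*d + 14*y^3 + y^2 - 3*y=45*d^3 - 54*d^2 + 9*d + 14*y^3 + y^2*(5 - 159*d) + y*(292*d^2 - 39*d - 1)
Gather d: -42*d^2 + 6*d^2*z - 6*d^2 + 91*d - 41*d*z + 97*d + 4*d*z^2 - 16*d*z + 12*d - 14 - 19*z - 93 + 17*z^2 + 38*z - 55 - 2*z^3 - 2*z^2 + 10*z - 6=d^2*(6*z - 48) + d*(4*z^2 - 57*z + 200) - 2*z^3 + 15*z^2 + 29*z - 168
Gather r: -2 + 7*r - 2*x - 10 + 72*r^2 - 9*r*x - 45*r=72*r^2 + r*(-9*x - 38) - 2*x - 12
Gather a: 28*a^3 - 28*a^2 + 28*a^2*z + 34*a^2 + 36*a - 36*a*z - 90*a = 28*a^3 + a^2*(28*z + 6) + a*(-36*z - 54)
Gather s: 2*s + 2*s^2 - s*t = 2*s^2 + s*(2 - t)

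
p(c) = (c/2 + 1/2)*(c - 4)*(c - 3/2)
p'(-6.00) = 81.25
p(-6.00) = -187.50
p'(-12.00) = 270.25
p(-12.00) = -1188.00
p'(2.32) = -2.12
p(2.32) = -2.29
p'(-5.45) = 69.33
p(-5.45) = -146.13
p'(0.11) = -0.23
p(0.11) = 3.00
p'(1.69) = -3.07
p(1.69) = -0.59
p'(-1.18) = 7.65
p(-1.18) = -1.25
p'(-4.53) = 51.42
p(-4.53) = -90.78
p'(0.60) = -1.91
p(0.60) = 2.45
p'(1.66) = -3.09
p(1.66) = -0.50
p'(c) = (c/2 + 1/2)*(c - 4) + (c/2 + 1/2)*(c - 3/2) + (c - 4)*(c - 3/2)/2 = 3*c^2/2 - 9*c/2 + 1/4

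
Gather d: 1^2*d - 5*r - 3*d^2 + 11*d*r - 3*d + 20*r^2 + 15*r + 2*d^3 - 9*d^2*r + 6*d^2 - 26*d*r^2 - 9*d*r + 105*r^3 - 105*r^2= 2*d^3 + d^2*(3 - 9*r) + d*(-26*r^2 + 2*r - 2) + 105*r^3 - 85*r^2 + 10*r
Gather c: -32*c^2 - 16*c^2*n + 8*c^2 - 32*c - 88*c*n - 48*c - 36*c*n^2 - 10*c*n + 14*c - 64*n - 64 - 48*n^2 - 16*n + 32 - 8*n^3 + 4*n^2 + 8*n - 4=c^2*(-16*n - 24) + c*(-36*n^2 - 98*n - 66) - 8*n^3 - 44*n^2 - 72*n - 36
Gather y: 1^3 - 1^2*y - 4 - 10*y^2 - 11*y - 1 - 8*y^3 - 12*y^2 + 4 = -8*y^3 - 22*y^2 - 12*y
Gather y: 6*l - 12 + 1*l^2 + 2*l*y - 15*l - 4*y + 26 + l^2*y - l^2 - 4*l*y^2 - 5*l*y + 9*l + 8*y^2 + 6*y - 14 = y^2*(8 - 4*l) + y*(l^2 - 3*l + 2)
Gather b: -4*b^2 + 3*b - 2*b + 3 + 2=-4*b^2 + b + 5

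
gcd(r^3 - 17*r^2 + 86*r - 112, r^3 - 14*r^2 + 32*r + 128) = r - 8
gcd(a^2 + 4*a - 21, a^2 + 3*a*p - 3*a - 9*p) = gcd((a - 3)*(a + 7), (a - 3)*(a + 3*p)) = a - 3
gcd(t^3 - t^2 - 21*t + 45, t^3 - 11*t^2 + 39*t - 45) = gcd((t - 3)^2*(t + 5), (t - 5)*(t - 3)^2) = t^2 - 6*t + 9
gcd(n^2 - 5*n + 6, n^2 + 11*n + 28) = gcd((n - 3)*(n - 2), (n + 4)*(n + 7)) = 1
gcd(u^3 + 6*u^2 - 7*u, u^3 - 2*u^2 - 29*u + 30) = u - 1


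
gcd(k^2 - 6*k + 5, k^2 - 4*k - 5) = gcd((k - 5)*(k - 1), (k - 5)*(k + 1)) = k - 5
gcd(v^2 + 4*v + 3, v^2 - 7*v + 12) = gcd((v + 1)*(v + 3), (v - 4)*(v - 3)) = 1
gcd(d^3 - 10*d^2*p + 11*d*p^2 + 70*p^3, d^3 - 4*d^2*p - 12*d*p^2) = d + 2*p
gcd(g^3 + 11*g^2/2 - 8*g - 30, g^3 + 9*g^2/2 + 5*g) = g + 2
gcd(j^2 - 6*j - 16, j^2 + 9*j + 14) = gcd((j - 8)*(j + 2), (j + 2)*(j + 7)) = j + 2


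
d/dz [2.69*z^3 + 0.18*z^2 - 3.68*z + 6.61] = 8.07*z^2 + 0.36*z - 3.68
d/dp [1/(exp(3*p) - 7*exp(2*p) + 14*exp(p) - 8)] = (-3*exp(2*p) + 14*exp(p) - 14)*exp(p)/(exp(3*p) - 7*exp(2*p) + 14*exp(p) - 8)^2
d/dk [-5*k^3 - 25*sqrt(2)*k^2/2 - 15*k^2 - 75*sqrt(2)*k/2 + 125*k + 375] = -15*k^2 - 25*sqrt(2)*k - 30*k - 75*sqrt(2)/2 + 125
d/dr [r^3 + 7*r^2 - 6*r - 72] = 3*r^2 + 14*r - 6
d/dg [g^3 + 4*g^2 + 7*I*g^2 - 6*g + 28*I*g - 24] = 3*g^2 + g*(8 + 14*I) - 6 + 28*I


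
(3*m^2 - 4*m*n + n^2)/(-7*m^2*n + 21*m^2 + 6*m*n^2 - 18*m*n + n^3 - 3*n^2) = (-3*m + n)/(7*m*n - 21*m + n^2 - 3*n)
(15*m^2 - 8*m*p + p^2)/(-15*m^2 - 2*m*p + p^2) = (-3*m + p)/(3*m + p)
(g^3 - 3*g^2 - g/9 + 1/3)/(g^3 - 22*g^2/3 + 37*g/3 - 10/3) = (g^2 - 8*g/3 - 1)/(g^2 - 7*g + 10)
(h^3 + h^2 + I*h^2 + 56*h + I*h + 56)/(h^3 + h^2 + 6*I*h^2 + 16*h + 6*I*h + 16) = (h - 7*I)/(h - 2*I)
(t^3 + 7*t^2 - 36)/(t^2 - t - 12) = (t^2 + 4*t - 12)/(t - 4)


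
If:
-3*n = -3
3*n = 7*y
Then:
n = 1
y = 3/7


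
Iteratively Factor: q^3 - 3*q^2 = (q)*(q^2 - 3*q) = q^2*(q - 3)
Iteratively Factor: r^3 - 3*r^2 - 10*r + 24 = (r - 4)*(r^2 + r - 6) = (r - 4)*(r + 3)*(r - 2)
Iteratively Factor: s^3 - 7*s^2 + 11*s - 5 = (s - 1)*(s^2 - 6*s + 5) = (s - 1)^2*(s - 5)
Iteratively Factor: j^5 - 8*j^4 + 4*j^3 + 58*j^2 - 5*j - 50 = (j - 5)*(j^4 - 3*j^3 - 11*j^2 + 3*j + 10) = (j - 5)*(j - 1)*(j^3 - 2*j^2 - 13*j - 10) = (j - 5)^2*(j - 1)*(j^2 + 3*j + 2) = (j - 5)^2*(j - 1)*(j + 2)*(j + 1)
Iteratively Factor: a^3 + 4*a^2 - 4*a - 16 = (a + 4)*(a^2 - 4) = (a - 2)*(a + 4)*(a + 2)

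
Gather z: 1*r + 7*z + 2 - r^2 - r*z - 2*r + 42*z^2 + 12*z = -r^2 - r + 42*z^2 + z*(19 - r) + 2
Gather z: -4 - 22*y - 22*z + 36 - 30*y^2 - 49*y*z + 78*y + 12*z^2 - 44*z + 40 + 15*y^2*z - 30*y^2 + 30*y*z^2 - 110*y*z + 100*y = -60*y^2 + 156*y + z^2*(30*y + 12) + z*(15*y^2 - 159*y - 66) + 72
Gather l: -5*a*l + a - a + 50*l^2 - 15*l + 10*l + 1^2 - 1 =50*l^2 + l*(-5*a - 5)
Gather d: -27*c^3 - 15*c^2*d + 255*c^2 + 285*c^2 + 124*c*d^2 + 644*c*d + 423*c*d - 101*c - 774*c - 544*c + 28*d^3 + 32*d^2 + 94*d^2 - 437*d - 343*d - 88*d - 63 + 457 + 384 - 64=-27*c^3 + 540*c^2 - 1419*c + 28*d^3 + d^2*(124*c + 126) + d*(-15*c^2 + 1067*c - 868) + 714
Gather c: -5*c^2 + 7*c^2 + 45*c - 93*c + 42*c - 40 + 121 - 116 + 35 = 2*c^2 - 6*c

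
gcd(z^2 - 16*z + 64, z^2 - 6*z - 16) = z - 8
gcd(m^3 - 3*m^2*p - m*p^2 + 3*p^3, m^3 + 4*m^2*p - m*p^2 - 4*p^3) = -m^2 + p^2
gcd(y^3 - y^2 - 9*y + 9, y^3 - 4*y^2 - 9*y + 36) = y^2 - 9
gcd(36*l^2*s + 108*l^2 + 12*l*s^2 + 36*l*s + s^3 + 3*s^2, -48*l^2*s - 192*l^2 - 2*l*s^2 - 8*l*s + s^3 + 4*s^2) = 6*l + s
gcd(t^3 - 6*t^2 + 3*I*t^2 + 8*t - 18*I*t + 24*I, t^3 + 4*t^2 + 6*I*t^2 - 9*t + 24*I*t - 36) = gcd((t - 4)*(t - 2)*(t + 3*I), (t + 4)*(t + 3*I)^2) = t + 3*I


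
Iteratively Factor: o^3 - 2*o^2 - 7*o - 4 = (o - 4)*(o^2 + 2*o + 1) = (o - 4)*(o + 1)*(o + 1)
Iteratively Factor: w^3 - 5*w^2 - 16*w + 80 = (w - 4)*(w^2 - w - 20) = (w - 5)*(w - 4)*(w + 4)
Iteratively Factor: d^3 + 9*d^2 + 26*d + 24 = (d + 3)*(d^2 + 6*d + 8) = (d + 3)*(d + 4)*(d + 2)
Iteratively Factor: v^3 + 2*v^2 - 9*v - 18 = (v - 3)*(v^2 + 5*v + 6) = (v - 3)*(v + 3)*(v + 2)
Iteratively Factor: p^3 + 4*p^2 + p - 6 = (p + 3)*(p^2 + p - 2) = (p + 2)*(p + 3)*(p - 1)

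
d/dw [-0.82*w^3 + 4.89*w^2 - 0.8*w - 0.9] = -2.46*w^2 + 9.78*w - 0.8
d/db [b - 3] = 1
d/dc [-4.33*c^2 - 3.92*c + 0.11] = -8.66*c - 3.92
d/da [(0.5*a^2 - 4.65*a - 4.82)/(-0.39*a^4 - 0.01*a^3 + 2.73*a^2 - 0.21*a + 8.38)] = (0.39*a^5 - 5.4355*a^4 - 7.6122*a^3 + 12.4449*a^2 + 34.6972*a - 39.9792)/(0.1521*a^8 + 0.0078*a^7 - 2.1293*a^6 + 0.1092*a^5 + 0.920699999999999*a^4 - 1.3142*a^3 + 45.7989*a^2 - 3.5196*a + 70.2244)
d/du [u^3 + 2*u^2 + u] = 3*u^2 + 4*u + 1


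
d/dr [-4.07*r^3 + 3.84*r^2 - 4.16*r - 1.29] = -12.21*r^2 + 7.68*r - 4.16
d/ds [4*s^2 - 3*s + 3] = 8*s - 3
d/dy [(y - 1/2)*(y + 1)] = 2*y + 1/2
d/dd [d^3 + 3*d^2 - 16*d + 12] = 3*d^2 + 6*d - 16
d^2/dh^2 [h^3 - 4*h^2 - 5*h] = 6*h - 8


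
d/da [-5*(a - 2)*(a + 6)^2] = 5*(-3*a - 2)*(a + 6)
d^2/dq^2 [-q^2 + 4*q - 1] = -2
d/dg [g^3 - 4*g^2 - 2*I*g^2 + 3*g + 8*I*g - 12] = 3*g^2 - 8*g - 4*I*g + 3 + 8*I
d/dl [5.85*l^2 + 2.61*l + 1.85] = 11.7*l + 2.61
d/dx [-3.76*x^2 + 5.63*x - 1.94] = 5.63 - 7.52*x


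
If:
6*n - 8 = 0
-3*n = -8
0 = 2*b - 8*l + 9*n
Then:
No Solution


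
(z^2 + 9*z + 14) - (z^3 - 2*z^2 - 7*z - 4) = -z^3 + 3*z^2 + 16*z + 18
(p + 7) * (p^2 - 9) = p^3 + 7*p^2 - 9*p - 63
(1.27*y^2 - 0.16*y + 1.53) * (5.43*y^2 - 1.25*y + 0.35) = 6.8961*y^4 - 2.4563*y^3 + 8.9524*y^2 - 1.9685*y + 0.5355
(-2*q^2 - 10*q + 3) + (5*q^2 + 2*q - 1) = 3*q^2 - 8*q + 2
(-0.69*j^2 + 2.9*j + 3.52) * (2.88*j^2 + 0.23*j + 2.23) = -1.9872*j^4 + 8.1933*j^3 + 9.2659*j^2 + 7.2766*j + 7.8496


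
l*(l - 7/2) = l^2 - 7*l/2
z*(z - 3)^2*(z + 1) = z^4 - 5*z^3 + 3*z^2 + 9*z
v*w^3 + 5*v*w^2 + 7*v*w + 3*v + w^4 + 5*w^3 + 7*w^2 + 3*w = (v + w)*(w + 1)^2*(w + 3)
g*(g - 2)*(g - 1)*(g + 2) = g^4 - g^3 - 4*g^2 + 4*g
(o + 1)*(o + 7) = o^2 + 8*o + 7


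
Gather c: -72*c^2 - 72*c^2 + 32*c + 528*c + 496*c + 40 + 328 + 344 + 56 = -144*c^2 + 1056*c + 768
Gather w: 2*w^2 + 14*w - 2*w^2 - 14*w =0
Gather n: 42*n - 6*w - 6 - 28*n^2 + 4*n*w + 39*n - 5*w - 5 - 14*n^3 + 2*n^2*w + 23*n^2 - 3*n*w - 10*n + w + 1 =-14*n^3 + n^2*(2*w - 5) + n*(w + 71) - 10*w - 10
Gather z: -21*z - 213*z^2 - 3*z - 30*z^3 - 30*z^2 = -30*z^3 - 243*z^2 - 24*z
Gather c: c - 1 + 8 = c + 7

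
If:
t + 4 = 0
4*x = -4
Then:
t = -4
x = -1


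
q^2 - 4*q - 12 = (q - 6)*(q + 2)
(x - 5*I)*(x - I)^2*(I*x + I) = I*x^4 + 7*x^3 + I*x^3 + 7*x^2 - 11*I*x^2 - 5*x - 11*I*x - 5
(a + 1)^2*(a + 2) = a^3 + 4*a^2 + 5*a + 2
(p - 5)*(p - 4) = p^2 - 9*p + 20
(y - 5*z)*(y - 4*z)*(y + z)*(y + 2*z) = y^4 - 6*y^3*z - 5*y^2*z^2 + 42*y*z^3 + 40*z^4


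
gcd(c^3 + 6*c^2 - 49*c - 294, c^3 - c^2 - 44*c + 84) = c + 7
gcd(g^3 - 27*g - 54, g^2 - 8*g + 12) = g - 6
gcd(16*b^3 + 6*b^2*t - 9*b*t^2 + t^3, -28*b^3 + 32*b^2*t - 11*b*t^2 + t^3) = -2*b + t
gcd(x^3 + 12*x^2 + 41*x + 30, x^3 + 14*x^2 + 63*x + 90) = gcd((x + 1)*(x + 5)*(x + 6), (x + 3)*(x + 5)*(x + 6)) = x^2 + 11*x + 30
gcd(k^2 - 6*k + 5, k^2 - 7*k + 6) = k - 1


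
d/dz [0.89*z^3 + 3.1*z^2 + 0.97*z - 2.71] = 2.67*z^2 + 6.2*z + 0.97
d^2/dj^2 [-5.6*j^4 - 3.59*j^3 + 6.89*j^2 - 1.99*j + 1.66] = -67.2*j^2 - 21.54*j + 13.78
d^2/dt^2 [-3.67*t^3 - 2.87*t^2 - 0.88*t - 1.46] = -22.02*t - 5.74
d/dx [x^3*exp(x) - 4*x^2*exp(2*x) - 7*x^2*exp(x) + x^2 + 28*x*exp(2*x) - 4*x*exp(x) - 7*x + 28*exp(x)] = x^3*exp(x) - 8*x^2*exp(2*x) - 4*x^2*exp(x) + 48*x*exp(2*x) - 18*x*exp(x) + 2*x + 28*exp(2*x) + 24*exp(x) - 7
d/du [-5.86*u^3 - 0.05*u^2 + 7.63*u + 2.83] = -17.58*u^2 - 0.1*u + 7.63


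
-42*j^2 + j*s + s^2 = (-6*j + s)*(7*j + s)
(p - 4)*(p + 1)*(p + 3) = p^3 - 13*p - 12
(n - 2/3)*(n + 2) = n^2 + 4*n/3 - 4/3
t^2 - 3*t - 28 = (t - 7)*(t + 4)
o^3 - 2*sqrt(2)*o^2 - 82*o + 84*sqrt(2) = (o - 7*sqrt(2))*(o - sqrt(2))*(o + 6*sqrt(2))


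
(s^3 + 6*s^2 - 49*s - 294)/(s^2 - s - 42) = s + 7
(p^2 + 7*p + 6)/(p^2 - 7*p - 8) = (p + 6)/(p - 8)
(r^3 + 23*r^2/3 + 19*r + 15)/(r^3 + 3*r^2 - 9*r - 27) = (r + 5/3)/(r - 3)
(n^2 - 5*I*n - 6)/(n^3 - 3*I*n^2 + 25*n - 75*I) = (n - 2*I)/(n^2 + 25)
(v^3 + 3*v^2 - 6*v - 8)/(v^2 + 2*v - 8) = v + 1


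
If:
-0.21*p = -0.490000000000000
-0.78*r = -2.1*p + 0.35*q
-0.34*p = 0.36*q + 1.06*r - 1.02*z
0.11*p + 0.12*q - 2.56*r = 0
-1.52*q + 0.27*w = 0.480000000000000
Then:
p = 2.33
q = 12.47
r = 0.68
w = 72.00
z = 5.89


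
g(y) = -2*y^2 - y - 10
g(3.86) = -43.66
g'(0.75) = -4.00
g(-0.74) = -10.36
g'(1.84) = -8.36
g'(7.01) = -29.04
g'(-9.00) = 35.00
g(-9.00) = -163.00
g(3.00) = -31.00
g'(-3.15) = 11.60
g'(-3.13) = 11.52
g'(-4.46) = 16.84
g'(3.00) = -13.00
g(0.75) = -11.88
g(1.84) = -18.61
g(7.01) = -115.29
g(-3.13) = -26.46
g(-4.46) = -45.32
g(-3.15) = -26.70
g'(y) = -4*y - 1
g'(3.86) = -16.44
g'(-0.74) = 1.96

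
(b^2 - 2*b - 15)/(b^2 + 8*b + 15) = (b - 5)/(b + 5)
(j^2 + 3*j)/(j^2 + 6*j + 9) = j/(j + 3)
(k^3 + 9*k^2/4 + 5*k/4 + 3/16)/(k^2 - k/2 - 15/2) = (16*k^3 + 36*k^2 + 20*k + 3)/(8*(2*k^2 - k - 15))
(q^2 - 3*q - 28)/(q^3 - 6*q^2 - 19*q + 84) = 1/(q - 3)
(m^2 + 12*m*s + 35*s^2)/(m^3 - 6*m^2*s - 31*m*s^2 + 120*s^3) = (m + 7*s)/(m^2 - 11*m*s + 24*s^2)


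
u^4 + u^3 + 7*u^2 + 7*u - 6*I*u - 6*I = (u + 1)*(u - 2*I)*(u - I)*(u + 3*I)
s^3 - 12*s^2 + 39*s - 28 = (s - 7)*(s - 4)*(s - 1)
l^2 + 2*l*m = l*(l + 2*m)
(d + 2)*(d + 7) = d^2 + 9*d + 14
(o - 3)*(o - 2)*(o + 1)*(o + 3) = o^4 - o^3 - 11*o^2 + 9*o + 18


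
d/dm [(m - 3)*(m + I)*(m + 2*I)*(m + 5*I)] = 4*m^3 + m^2*(-9 + 24*I) + m*(-34 - 48*I) + 51 - 10*I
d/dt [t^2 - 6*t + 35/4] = 2*t - 6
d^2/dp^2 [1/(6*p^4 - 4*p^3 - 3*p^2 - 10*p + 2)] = 2*(3*(-12*p^2 + 4*p + 1)*(-6*p^4 + 4*p^3 + 3*p^2 + 10*p - 2) - 4*(-12*p^3 + 6*p^2 + 3*p + 5)^2)/(-6*p^4 + 4*p^3 + 3*p^2 + 10*p - 2)^3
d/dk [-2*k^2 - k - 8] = -4*k - 1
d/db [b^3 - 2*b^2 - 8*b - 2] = 3*b^2 - 4*b - 8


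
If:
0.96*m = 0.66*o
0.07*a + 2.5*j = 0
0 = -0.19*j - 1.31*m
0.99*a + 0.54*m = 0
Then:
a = 0.00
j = 0.00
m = 0.00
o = 0.00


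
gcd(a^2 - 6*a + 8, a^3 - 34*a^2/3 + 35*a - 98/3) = a - 2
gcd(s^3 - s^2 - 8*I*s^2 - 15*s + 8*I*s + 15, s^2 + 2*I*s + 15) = s - 3*I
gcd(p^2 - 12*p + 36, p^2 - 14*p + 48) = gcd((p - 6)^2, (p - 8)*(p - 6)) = p - 6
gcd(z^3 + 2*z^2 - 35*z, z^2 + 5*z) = z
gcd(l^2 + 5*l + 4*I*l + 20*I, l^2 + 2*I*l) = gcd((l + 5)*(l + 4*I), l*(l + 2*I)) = 1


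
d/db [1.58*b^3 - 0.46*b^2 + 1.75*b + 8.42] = 4.74*b^2 - 0.92*b + 1.75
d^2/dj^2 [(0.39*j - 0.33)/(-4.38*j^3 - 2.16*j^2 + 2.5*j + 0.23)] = (-44.891496*j^5 + 53.831952*j^4 + 37.772856*j^3 - 17.157744*j^2 - 9.85986*j + 4.901388)/(84.027672*j^9 + 124.314912*j^8 - 82.577016*j^7 - 145.07154*j^6 + 34.077096*j^5 + 52.391736*j^4 - 7.477894*j^3 - 3.969708*j^2 - 0.39675*j - 0.012167)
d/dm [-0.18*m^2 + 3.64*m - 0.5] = 3.64 - 0.36*m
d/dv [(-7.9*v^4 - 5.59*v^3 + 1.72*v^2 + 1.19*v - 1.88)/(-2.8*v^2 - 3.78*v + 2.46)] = (44.24*v^5 + 105.238*v^4 - 35.4756*v^3 - 44.4238*v^2 - 2.0656*v - 4.179)/(7.84*v^4 + 21.168*v^3 + 0.5124*v^2 - 18.5976*v + 6.0516)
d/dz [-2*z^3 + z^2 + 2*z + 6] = -6*z^2 + 2*z + 2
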